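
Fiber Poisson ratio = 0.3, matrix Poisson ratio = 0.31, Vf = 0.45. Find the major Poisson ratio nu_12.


nu_12 = nu_f*Vf + nu_m*(1-Vf) = 0.3*0.45 + 0.31*0.55 = 0.3055

0.3055


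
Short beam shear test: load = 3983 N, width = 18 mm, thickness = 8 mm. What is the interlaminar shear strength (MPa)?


ILSS = 3F/(4bh) = 3*3983/(4*18*8) = 20.74 MPa

20.74 MPa


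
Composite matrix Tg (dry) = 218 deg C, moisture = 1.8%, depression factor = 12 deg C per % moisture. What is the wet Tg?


Tg_wet = Tg_dry - k*moisture = 218 - 12*1.8 = 196.4 deg C

196.4 deg C


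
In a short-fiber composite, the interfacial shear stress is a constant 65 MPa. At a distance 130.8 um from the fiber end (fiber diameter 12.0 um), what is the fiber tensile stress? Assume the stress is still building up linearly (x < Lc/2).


Force balance: sigma_f * (pi*d^2/4) = tau * (pi*d) * x  ->  sigma_f = 4 * tau * x / d
sigma_f = 4 * 65 * 130.8 / 12.0 = 2834.0 MPa

2834.0 MPa


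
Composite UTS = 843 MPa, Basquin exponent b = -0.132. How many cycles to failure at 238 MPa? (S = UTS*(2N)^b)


N = 0.5 * (S/UTS)^(1/b) = 0.5 * (238/843)^(1/-0.132) = 7243.6846 cycles

7243.6846 cycles


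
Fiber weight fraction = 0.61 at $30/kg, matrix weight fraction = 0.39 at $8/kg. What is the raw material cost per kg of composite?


Cost = cost_f*Wf + cost_m*Wm = 30*0.61 + 8*0.39 = $21.42/kg

$21.42/kg


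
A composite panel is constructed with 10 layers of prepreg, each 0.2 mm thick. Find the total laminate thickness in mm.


h = n * t_ply = 10 * 0.2 = 2.0 mm

2.0 mm


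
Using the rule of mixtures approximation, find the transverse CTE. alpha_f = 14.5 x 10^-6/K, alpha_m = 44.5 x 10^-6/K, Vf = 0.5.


alpha_2 = alpha_f*Vf + alpha_m*(1-Vf) = 14.5*0.5 + 44.5*0.5 = 29.5 x 10^-6/K

29.5 x 10^-6/K


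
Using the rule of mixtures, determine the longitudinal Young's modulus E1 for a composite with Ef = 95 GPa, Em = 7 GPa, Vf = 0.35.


E1 = Ef*Vf + Em*(1-Vf) = 95*0.35 + 7*0.65 = 37.8 GPa

37.8 GPa


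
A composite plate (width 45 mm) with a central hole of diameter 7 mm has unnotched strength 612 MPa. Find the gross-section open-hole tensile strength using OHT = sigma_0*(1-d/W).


OHT = sigma_0*(1-d/W) = 612*(1-7/45) = 516.8 MPa

516.8 MPa


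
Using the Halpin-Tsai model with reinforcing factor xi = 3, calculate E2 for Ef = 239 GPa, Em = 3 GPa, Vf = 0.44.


eta = (Ef/Em - 1)/(Ef/Em + xi) = (79.6667 - 1)/(79.6667 + 3) = 0.9516
E2 = Em*(1+xi*eta*Vf)/(1-eta*Vf) = 11.64 GPa

11.64 GPa


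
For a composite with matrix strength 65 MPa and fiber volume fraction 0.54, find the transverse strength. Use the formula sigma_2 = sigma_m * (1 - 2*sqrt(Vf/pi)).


factor = 1 - 2*sqrt(0.54/pi) = 0.1708
sigma_2 = 65 * 0.1708 = 11.1 MPa

11.1 MPa


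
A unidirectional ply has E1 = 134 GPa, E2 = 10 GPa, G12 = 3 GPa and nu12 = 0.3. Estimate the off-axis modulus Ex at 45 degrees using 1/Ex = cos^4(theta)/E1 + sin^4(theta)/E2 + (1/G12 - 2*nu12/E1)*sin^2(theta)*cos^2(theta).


cos^4(45) = 0.25, sin^4(45) = 0.25, sin^2(45)*cos^2(45) = 0.25
1/G12 - 2*nu12/E1 = 1/3 - 2*0.3/134 = 0.328856 GPa^-1
1/Ex = 0.25/134 + 0.25/10 + 0.328856*0.25 = 0.1090796 GPa^-1
Ex = 9.17 GPa

9.17 GPa


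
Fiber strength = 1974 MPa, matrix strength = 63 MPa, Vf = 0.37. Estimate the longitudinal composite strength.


sigma_1 = sigma_f*Vf + sigma_m*(1-Vf) = 1974*0.37 + 63*0.63 = 770.1 MPa

770.1 MPa


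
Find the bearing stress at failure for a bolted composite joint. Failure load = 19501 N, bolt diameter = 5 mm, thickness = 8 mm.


sigma_br = F/(d*h) = 19501/(5*8) = 487.5 MPa

487.5 MPa


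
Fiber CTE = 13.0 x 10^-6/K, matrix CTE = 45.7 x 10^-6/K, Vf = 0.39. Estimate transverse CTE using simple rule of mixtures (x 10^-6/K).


alpha_2 = alpha_f*Vf + alpha_m*(1-Vf) = 13.0*0.39 + 45.7*0.61 = 32.9 x 10^-6/K

32.9 x 10^-6/K


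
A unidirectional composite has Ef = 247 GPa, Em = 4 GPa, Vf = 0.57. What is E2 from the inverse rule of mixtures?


1/E2 = Vf/Ef + (1-Vf)/Em = 0.57/247 + 0.43/4
E2 = 9.11 GPa

9.11 GPa


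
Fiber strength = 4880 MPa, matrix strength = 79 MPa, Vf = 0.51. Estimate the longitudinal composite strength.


sigma_1 = sigma_f*Vf + sigma_m*(1-Vf) = 4880*0.51 + 79*0.49 = 2527.5 MPa

2527.5 MPa


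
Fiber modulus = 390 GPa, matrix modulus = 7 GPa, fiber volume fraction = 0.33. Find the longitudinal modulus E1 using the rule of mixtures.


E1 = Ef*Vf + Em*(1-Vf) = 390*0.33 + 7*0.67 = 133.39 GPa

133.39 GPa


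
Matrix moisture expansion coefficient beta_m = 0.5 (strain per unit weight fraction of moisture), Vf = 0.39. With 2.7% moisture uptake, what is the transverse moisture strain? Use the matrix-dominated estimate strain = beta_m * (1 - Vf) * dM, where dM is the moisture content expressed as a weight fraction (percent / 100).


dM = 2.7/100 = 0.027
strain = beta_m * (1-Vf) * dM = 0.5 * 0.61 * 0.027 = 0.008235

0.008235


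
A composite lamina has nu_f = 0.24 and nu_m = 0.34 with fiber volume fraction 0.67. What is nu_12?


nu_12 = nu_f*Vf + nu_m*(1-Vf) = 0.24*0.67 + 0.34*0.33 = 0.273

0.273


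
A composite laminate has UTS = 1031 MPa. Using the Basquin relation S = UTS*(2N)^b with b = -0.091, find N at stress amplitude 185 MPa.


N = 0.5 * (S/UTS)^(1/b) = 0.5 * (185/1031)^(1/-0.091) = 7.9018e+07 cycles

7.9018e+07 cycles


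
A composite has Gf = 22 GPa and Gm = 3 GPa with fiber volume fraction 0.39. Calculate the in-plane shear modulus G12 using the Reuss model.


1/G12 = Vf/Gf + (1-Vf)/Gm = 0.39/22 + 0.61/3
G12 = 4.52 GPa

4.52 GPa


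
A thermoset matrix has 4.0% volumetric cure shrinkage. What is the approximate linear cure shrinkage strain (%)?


Linear shrinkage ≈ vol_shrink/3 = 4.0/3 = 1.333%

1.333%


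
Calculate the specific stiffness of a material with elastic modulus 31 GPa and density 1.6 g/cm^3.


Specific stiffness = E/rho = 31/1.6 = 19.4 GPa/(g/cm^3)

19.4 GPa/(g/cm^3)


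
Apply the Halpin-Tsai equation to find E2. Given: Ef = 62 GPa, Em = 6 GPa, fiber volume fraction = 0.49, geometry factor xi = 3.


eta = (Ef/Em - 1)/(Ef/Em + xi) = (10.3333 - 1)/(10.3333 + 3) = 0.7
E2 = Em*(1+xi*eta*Vf)/(1-eta*Vf) = 18.53 GPa

18.53 GPa


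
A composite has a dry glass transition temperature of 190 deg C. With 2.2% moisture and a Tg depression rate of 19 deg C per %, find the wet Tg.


Tg_wet = Tg_dry - k*moisture = 190 - 19*2.2 = 148.2 deg C

148.2 deg C


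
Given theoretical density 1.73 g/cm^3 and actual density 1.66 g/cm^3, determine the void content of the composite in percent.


Void% = (rho_theo - rho_actual)/rho_theo * 100 = (1.73 - 1.66)/1.73 * 100 = 4.05%

4.05%


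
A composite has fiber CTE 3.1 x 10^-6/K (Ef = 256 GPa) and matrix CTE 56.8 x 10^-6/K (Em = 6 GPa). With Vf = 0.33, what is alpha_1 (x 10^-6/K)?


E1 = Ef*Vf + Em*(1-Vf) = 88.5
alpha_1 = (alpha_f*Ef*Vf + alpha_m*Em*(1-Vf))/E1 = 5.54 x 10^-6/K

5.54 x 10^-6/K


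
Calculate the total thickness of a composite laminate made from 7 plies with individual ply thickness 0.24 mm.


h = n * t_ply = 7 * 0.24 = 1.68 mm

1.68 mm


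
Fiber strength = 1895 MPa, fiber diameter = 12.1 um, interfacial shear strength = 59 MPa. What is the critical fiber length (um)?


Lc = sigma_f * d / (2 * tau_i) = 1895 * 12.1 / (2 * 59) = 194.3 um

194.3 um


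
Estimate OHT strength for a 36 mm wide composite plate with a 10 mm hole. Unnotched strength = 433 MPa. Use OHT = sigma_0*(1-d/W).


OHT = sigma_0*(1-d/W) = 433*(1-10/36) = 312.7 MPa

312.7 MPa


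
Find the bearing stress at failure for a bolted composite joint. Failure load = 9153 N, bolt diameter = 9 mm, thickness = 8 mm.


sigma_br = F/(d*h) = 9153/(9*8) = 127.1 MPa

127.1 MPa


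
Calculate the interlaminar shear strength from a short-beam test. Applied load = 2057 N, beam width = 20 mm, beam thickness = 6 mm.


ILSS = 3F/(4bh) = 3*2057/(4*20*6) = 12.86 MPa

12.86 MPa


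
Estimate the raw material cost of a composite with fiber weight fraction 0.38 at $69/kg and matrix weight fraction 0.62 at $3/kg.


Cost = cost_f*Wf + cost_m*Wm = 69*0.38 + 3*0.62 = $28.08/kg

$28.08/kg


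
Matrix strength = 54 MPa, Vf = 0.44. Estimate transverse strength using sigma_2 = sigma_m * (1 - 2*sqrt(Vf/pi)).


factor = 1 - 2*sqrt(0.44/pi) = 0.2515
sigma_2 = 54 * 0.2515 = 13.58 MPa

13.58 MPa


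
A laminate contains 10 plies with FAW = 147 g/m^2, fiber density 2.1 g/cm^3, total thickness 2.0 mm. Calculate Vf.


Vf = n * FAW / (rho_f * h * 1000) = 10 * 147 / (2.1 * 2.0 * 1000) = 0.35

0.35


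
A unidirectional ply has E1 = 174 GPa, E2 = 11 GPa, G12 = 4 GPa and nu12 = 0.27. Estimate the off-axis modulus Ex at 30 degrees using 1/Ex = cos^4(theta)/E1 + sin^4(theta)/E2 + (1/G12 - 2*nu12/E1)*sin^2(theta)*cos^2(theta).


cos^4(30) = 0.5625, sin^4(30) = 0.0625, sin^2(30)*cos^2(30) = 0.1875
1/G12 - 2*nu12/E1 = 1/4 - 2*0.27/174 = 0.246897 GPa^-1
1/Ex = 0.5625/174 + 0.0625/11 + 0.246897*0.1875 = 0.0552077 GPa^-1
Ex = 18.11 GPa

18.11 GPa


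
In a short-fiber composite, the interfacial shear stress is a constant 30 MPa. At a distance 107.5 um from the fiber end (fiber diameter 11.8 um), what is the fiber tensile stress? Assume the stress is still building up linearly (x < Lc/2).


Force balance: sigma_f * (pi*d^2/4) = tau * (pi*d) * x  ->  sigma_f = 4 * tau * x / d
sigma_f = 4 * 30 * 107.5 / 11.8 = 1093.2 MPa

1093.2 MPa


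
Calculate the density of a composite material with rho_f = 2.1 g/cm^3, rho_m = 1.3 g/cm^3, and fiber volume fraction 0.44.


rho_c = rho_f*Vf + rho_m*(1-Vf) = 2.1*0.44 + 1.3*0.56 = 1.652 g/cm^3

1.652 g/cm^3


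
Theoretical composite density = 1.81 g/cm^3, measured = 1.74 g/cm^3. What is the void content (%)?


Void% = (rho_theo - rho_actual)/rho_theo * 100 = (1.81 - 1.74)/1.81 * 100 = 3.87%

3.87%


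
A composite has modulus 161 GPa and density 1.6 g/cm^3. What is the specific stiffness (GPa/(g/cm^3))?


Specific stiffness = E/rho = 161/1.6 = 100.6 GPa/(g/cm^3)

100.6 GPa/(g/cm^3)


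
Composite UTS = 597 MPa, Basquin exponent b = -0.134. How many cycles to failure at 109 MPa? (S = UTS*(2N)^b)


N = 0.5 * (S/UTS)^(1/b) = 0.5 * (109/597)^(1/-0.134) = 162375.6858 cycles

162375.6858 cycles


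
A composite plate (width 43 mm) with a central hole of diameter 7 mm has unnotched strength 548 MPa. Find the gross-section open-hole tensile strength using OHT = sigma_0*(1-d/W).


OHT = sigma_0*(1-d/W) = 548*(1-7/43) = 458.8 MPa

458.8 MPa


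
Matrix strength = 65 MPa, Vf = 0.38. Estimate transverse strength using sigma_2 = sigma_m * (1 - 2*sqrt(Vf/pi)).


factor = 1 - 2*sqrt(0.38/pi) = 0.3044
sigma_2 = 65 * 0.3044 = 19.79 MPa

19.79 MPa


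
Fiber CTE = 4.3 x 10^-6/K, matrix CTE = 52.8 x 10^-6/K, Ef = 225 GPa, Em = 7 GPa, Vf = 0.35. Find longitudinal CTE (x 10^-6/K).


E1 = Ef*Vf + Em*(1-Vf) = 83.3
alpha_1 = (alpha_f*Ef*Vf + alpha_m*Em*(1-Vf))/E1 = 6.95 x 10^-6/K

6.95 x 10^-6/K


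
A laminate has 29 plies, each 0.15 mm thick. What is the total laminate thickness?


h = n * t_ply = 29 * 0.15 = 4.35 mm

4.35 mm


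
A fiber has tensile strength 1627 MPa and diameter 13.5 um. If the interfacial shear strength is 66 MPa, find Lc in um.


Lc = sigma_f * d / (2 * tau_i) = 1627 * 13.5 / (2 * 66) = 166.4 um

166.4 um


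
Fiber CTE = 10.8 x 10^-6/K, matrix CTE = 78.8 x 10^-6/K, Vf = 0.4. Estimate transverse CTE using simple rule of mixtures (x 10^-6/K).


alpha_2 = alpha_f*Vf + alpha_m*(1-Vf) = 10.8*0.4 + 78.8*0.6 = 51.6 x 10^-6/K

51.6 x 10^-6/K


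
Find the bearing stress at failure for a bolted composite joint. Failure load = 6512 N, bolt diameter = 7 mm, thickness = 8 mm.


sigma_br = F/(d*h) = 6512/(7*8) = 116.3 MPa

116.3 MPa


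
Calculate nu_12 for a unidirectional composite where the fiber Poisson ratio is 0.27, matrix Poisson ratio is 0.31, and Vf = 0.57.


nu_12 = nu_f*Vf + nu_m*(1-Vf) = 0.27*0.57 + 0.31*0.43 = 0.2872

0.2872


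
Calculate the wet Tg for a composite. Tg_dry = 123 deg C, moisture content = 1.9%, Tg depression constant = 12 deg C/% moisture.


Tg_wet = Tg_dry - k*moisture = 123 - 12*1.9 = 100.2 deg C

100.2 deg C


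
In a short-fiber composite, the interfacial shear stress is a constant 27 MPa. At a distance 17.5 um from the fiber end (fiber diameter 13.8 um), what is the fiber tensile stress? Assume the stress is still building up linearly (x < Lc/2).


Force balance: sigma_f * (pi*d^2/4) = tau * (pi*d) * x  ->  sigma_f = 4 * tau * x / d
sigma_f = 4 * 27 * 17.5 / 13.8 = 137.0 MPa

137.0 MPa


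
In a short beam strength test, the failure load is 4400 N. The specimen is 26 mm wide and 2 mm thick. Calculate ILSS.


ILSS = 3F/(4bh) = 3*4400/(4*26*2) = 63.46 MPa

63.46 MPa


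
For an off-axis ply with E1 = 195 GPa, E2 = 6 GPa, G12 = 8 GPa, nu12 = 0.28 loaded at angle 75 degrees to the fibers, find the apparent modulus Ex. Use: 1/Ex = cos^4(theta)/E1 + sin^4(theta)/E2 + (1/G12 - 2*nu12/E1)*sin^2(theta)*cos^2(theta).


cos^4(75) = 0.004487, sin^4(75) = 0.870513, sin^2(75)*cos^2(75) = 0.0625
1/G12 - 2*nu12/E1 = 1/8 - 2*0.28/195 = 0.122128 GPa^-1
1/Ex = 0.004487/195 + 0.870513/6 + 0.122128*0.0625 = 0.1527415 GPa^-1
Ex = 6.55 GPa

6.55 GPa


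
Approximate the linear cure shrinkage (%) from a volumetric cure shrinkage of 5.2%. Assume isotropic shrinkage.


Linear shrinkage ≈ vol_shrink/3 = 5.2/3 = 1.733%

1.733%


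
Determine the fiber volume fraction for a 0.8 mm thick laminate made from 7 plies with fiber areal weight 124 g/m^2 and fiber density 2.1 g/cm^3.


Vf = n * FAW / (rho_f * h * 1000) = 7 * 124 / (2.1 * 0.8 * 1000) = 0.5167

0.5167


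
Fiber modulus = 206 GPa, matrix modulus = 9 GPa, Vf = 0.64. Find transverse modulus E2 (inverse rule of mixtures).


1/E2 = Vf/Ef + (1-Vf)/Em = 0.64/206 + 0.36/9
E2 = 23.2 GPa

23.2 GPa


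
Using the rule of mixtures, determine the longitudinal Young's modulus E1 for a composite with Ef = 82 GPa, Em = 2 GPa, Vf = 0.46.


E1 = Ef*Vf + Em*(1-Vf) = 82*0.46 + 2*0.54 = 38.8 GPa

38.8 GPa


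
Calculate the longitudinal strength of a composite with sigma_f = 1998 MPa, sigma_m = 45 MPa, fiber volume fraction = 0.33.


sigma_1 = sigma_f*Vf + sigma_m*(1-Vf) = 1998*0.33 + 45*0.67 = 689.5 MPa

689.5 MPa


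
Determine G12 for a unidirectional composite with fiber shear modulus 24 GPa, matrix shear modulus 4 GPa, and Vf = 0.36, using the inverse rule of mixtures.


1/G12 = Vf/Gf + (1-Vf)/Gm = 0.36/24 + 0.64/4
G12 = 5.71 GPa

5.71 GPa


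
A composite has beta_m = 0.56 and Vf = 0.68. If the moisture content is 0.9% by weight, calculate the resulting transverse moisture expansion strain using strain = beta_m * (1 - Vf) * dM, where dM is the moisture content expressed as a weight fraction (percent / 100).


dM = 0.9/100 = 0.009
strain = beta_m * (1-Vf) * dM = 0.56 * 0.32 * 0.009 = 0.0016128

0.0016128


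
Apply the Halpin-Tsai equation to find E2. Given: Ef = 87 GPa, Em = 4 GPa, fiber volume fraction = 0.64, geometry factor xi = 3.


eta = (Ef/Em - 1)/(Ef/Em + xi) = (21.75 - 1)/(21.75 + 3) = 0.8384
E2 = Em*(1+xi*eta*Vf)/(1-eta*Vf) = 22.52 GPa

22.52 GPa


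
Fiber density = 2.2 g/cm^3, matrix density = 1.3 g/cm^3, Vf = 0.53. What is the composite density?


rho_c = rho_f*Vf + rho_m*(1-Vf) = 2.2*0.53 + 1.3*0.47 = 1.777 g/cm^3

1.777 g/cm^3


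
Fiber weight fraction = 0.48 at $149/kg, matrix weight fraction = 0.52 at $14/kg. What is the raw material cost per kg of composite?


Cost = cost_f*Wf + cost_m*Wm = 149*0.48 + 14*0.52 = $78.8/kg

$78.8/kg


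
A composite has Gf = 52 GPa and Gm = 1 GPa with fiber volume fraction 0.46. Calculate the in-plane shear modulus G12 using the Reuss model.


1/G12 = Vf/Gf + (1-Vf)/Gm = 0.46/52 + 0.54/1
G12 = 1.82 GPa

1.82 GPa


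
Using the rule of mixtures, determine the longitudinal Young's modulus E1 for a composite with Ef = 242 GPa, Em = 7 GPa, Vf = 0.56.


E1 = Ef*Vf + Em*(1-Vf) = 242*0.56 + 7*0.44 = 138.6 GPa

138.6 GPa


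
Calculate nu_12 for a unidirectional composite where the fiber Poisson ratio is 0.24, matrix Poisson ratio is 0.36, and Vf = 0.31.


nu_12 = nu_f*Vf + nu_m*(1-Vf) = 0.24*0.31 + 0.36*0.69 = 0.3228

0.3228


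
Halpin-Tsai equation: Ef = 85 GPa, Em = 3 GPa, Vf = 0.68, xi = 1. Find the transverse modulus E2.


eta = (Ef/Em - 1)/(Ef/Em + xi) = (28.3333 - 1)/(28.3333 + 1) = 0.9318
E2 = Em*(1+xi*eta*Vf)/(1-eta*Vf) = 13.38 GPa

13.38 GPa


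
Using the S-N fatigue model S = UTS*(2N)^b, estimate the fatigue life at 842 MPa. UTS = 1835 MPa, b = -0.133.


N = 0.5 * (S/UTS)^(1/b) = 0.5 * (842/1835)^(1/-0.133) = 174.8877 cycles

174.8877 cycles


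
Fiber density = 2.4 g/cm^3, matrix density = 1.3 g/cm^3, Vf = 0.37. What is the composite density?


rho_c = rho_f*Vf + rho_m*(1-Vf) = 2.4*0.37 + 1.3*0.63 = 1.707 g/cm^3

1.707 g/cm^3


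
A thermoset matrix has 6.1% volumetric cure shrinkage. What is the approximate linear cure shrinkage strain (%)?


Linear shrinkage ≈ vol_shrink/3 = 6.1/3 = 2.033%

2.033%


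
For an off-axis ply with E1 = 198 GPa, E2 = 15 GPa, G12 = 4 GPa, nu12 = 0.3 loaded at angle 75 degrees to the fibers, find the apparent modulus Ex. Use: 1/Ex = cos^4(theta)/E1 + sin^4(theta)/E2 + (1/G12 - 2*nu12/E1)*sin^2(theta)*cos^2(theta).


cos^4(75) = 0.004487, sin^4(75) = 0.870513, sin^2(75)*cos^2(75) = 0.0625
1/G12 - 2*nu12/E1 = 1/4 - 2*0.3/198 = 0.24697 GPa^-1
1/Ex = 0.004487/198 + 0.870513/15 + 0.24697*0.0625 = 0.0734924 GPa^-1
Ex = 13.61 GPa

13.61 GPa


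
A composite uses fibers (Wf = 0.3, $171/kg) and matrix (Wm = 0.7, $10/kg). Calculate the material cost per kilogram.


Cost = cost_f*Wf + cost_m*Wm = 171*0.3 + 10*0.7 = $58.3/kg

$58.3/kg


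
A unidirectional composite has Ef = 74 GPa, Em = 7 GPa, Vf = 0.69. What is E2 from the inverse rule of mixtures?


1/E2 = Vf/Ef + (1-Vf)/Em = 0.69/74 + 0.31/7
E2 = 18.65 GPa

18.65 GPa


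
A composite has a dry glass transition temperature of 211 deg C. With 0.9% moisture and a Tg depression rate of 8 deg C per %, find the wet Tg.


Tg_wet = Tg_dry - k*moisture = 211 - 8*0.9 = 203.8 deg C

203.8 deg C


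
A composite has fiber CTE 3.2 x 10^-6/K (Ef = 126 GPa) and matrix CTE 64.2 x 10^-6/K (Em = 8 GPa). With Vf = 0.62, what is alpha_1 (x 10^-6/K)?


E1 = Ef*Vf + Em*(1-Vf) = 81.16
alpha_1 = (alpha_f*Ef*Vf + alpha_m*Em*(1-Vf))/E1 = 5.48 x 10^-6/K

5.48 x 10^-6/K


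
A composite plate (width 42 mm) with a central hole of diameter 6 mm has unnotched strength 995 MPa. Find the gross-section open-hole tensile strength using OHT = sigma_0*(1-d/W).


OHT = sigma_0*(1-d/W) = 995*(1-6/42) = 852.9 MPa

852.9 MPa


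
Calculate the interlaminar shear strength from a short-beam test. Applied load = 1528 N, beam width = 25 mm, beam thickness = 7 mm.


ILSS = 3F/(4bh) = 3*1528/(4*25*7) = 6.55 MPa

6.55 MPa


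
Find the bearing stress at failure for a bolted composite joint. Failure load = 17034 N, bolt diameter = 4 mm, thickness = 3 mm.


sigma_br = F/(d*h) = 17034/(4*3) = 1419.5 MPa

1419.5 MPa


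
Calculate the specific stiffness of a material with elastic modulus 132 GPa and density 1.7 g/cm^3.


Specific stiffness = E/rho = 132/1.7 = 77.6 GPa/(g/cm^3)

77.6 GPa/(g/cm^3)


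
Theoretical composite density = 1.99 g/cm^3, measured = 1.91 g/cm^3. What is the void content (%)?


Void% = (rho_theo - rho_actual)/rho_theo * 100 = (1.99 - 1.91)/1.99 * 100 = 4.02%

4.02%


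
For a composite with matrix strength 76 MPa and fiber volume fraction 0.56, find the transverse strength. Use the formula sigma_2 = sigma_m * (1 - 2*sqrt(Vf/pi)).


factor = 1 - 2*sqrt(0.56/pi) = 0.1556
sigma_2 = 76 * 0.1556 = 11.83 MPa

11.83 MPa


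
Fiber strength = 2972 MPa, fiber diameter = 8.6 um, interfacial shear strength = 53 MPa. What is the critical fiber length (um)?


Lc = sigma_f * d / (2 * tau_i) = 2972 * 8.6 / (2 * 53) = 241.1 um

241.1 um


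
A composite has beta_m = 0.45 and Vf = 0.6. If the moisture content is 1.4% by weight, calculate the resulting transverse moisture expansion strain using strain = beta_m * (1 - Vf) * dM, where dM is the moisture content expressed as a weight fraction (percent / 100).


dM = 1.4/100 = 0.014
strain = beta_m * (1-Vf) * dM = 0.45 * 0.4 * 0.014 = 0.00252

0.00252


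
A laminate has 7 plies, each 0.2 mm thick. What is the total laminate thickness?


h = n * t_ply = 7 * 0.2 = 1.4 mm

1.4 mm


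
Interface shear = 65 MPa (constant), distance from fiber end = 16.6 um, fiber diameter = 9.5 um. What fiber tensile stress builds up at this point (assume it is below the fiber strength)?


Force balance: sigma_f * (pi*d^2/4) = tau * (pi*d) * x  ->  sigma_f = 4 * tau * x / d
sigma_f = 4 * 65 * 16.6 / 9.5 = 454.3 MPa

454.3 MPa


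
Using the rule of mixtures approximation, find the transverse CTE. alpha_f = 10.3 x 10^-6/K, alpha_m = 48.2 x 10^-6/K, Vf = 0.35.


alpha_2 = alpha_f*Vf + alpha_m*(1-Vf) = 10.3*0.35 + 48.2*0.65 = 34.9 x 10^-6/K

34.9 x 10^-6/K


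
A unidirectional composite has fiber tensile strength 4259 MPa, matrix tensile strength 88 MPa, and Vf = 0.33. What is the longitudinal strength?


sigma_1 = sigma_f*Vf + sigma_m*(1-Vf) = 4259*0.33 + 88*0.67 = 1464.4 MPa

1464.4 MPa


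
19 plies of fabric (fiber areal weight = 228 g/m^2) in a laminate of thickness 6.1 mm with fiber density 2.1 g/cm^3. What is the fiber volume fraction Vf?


Vf = n * FAW / (rho_f * h * 1000) = 19 * 228 / (2.1 * 6.1 * 1000) = 0.3382

0.3382


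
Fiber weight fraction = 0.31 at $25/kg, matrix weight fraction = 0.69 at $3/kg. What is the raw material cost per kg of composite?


Cost = cost_f*Wf + cost_m*Wm = 25*0.31 + 3*0.69 = $9.82/kg

$9.82/kg


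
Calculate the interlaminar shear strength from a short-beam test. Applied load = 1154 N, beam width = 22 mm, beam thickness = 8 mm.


ILSS = 3F/(4bh) = 3*1154/(4*22*8) = 4.92 MPa

4.92 MPa


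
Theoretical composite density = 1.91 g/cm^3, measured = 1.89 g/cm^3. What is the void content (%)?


Void% = (rho_theo - rho_actual)/rho_theo * 100 = (1.91 - 1.89)/1.91 * 100 = 1.05%

1.05%


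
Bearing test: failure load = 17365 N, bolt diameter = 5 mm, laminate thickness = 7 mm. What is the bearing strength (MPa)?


sigma_br = F/(d*h) = 17365/(5*7) = 496.1 MPa

496.1 MPa


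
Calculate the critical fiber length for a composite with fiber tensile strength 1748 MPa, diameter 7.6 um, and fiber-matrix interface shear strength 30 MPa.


Lc = sigma_f * d / (2 * tau_i) = 1748 * 7.6 / (2 * 30) = 221.4 um

221.4 um


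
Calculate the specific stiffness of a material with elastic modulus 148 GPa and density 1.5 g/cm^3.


Specific stiffness = E/rho = 148/1.5 = 98.7 GPa/(g/cm^3)

98.7 GPa/(g/cm^3)


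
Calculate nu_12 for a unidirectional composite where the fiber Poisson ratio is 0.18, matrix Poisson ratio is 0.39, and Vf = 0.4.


nu_12 = nu_f*Vf + nu_m*(1-Vf) = 0.18*0.4 + 0.39*0.6 = 0.306

0.306


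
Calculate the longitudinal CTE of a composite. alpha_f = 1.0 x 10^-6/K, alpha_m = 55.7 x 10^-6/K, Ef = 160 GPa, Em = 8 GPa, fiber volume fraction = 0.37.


E1 = Ef*Vf + Em*(1-Vf) = 64.24
alpha_1 = (alpha_f*Ef*Vf + alpha_m*Em*(1-Vf))/E1 = 5.29 x 10^-6/K

5.29 x 10^-6/K


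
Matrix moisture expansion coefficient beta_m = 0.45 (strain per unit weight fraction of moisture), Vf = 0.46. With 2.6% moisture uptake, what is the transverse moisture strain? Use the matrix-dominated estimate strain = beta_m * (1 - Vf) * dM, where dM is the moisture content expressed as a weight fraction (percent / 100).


dM = 2.6/100 = 0.026
strain = beta_m * (1-Vf) * dM = 0.45 * 0.54 * 0.026 = 0.006318

0.006318


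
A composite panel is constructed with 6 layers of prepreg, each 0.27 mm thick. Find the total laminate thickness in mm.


h = n * t_ply = 6 * 0.27 = 1.62 mm

1.62 mm


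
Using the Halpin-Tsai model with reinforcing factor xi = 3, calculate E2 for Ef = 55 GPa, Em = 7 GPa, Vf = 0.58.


eta = (Ef/Em - 1)/(Ef/Em + xi) = (7.8571 - 1)/(7.8571 + 3) = 0.6316
E2 = Em*(1+xi*eta*Vf)/(1-eta*Vf) = 23.19 GPa

23.19 GPa


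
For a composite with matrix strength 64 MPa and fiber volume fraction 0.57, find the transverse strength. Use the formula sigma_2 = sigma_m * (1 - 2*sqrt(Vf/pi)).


factor = 1 - 2*sqrt(0.57/pi) = 0.1481
sigma_2 = 64 * 0.1481 = 9.48 MPa

9.48 MPa


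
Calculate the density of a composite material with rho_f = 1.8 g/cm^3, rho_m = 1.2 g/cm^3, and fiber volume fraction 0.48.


rho_c = rho_f*Vf + rho_m*(1-Vf) = 1.8*0.48 + 1.2*0.52 = 1.488 g/cm^3

1.488 g/cm^3


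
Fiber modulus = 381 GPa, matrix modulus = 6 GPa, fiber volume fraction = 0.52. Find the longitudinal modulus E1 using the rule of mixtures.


E1 = Ef*Vf + Em*(1-Vf) = 381*0.52 + 6*0.48 = 201.0 GPa

201.0 GPa


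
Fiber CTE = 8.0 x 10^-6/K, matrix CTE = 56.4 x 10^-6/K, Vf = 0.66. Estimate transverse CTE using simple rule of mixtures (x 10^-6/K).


alpha_2 = alpha_f*Vf + alpha_m*(1-Vf) = 8.0*0.66 + 56.4*0.34 = 24.5 x 10^-6/K

24.5 x 10^-6/K


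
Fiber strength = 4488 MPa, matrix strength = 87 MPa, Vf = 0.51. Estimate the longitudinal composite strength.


sigma_1 = sigma_f*Vf + sigma_m*(1-Vf) = 4488*0.51 + 87*0.49 = 2331.5 MPa

2331.5 MPa


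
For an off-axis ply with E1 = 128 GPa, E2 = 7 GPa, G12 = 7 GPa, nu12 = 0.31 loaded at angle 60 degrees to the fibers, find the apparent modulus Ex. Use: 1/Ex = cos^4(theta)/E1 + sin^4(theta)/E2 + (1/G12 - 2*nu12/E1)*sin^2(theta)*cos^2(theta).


cos^4(60) = 0.0625, sin^4(60) = 0.5625, sin^2(60)*cos^2(60) = 0.1875
1/G12 - 2*nu12/E1 = 1/7 - 2*0.31/128 = 0.138013 GPa^-1
1/Ex = 0.0625/128 + 0.5625/7 + 0.138013*0.1875 = 0.1067229 GPa^-1
Ex = 9.37 GPa

9.37 GPa


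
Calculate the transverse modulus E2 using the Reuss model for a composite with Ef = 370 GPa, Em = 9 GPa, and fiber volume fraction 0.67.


1/E2 = Vf/Ef + (1-Vf)/Em = 0.67/370 + 0.33/9
E2 = 25.99 GPa

25.99 GPa


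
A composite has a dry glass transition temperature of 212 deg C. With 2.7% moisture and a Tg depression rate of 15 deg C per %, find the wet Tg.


Tg_wet = Tg_dry - k*moisture = 212 - 15*2.7 = 171.5 deg C

171.5 deg C


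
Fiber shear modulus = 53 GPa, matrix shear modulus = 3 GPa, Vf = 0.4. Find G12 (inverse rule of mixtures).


1/G12 = Vf/Gf + (1-Vf)/Gm = 0.4/53 + 0.6/3
G12 = 4.82 GPa

4.82 GPa


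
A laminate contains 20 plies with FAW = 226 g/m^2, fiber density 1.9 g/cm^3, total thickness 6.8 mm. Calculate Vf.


Vf = n * FAW / (rho_f * h * 1000) = 20 * 226 / (1.9 * 6.8 * 1000) = 0.3498

0.3498


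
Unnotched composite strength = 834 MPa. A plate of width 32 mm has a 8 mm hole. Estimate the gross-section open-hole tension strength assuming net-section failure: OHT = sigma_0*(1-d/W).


OHT = sigma_0*(1-d/W) = 834*(1-8/32) = 625.5 MPa

625.5 MPa


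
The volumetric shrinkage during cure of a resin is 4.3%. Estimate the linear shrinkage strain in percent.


Linear shrinkage ≈ vol_shrink/3 = 4.3/3 = 1.433%

1.433%


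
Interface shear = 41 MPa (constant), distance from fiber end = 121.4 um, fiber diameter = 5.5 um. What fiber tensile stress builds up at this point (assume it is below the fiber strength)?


Force balance: sigma_f * (pi*d^2/4) = tau * (pi*d) * x  ->  sigma_f = 4 * tau * x / d
sigma_f = 4 * 41 * 121.4 / 5.5 = 3619.9 MPa

3619.9 MPa


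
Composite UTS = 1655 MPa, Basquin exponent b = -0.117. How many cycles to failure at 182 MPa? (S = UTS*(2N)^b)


N = 0.5 * (S/UTS)^(1/b) = 0.5 * (182/1655)^(1/-0.117) = 7.8201e+07 cycles

7.8201e+07 cycles


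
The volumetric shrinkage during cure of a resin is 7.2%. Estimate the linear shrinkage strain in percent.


Linear shrinkage ≈ vol_shrink/3 = 7.2/3 = 2.4%

2.4%


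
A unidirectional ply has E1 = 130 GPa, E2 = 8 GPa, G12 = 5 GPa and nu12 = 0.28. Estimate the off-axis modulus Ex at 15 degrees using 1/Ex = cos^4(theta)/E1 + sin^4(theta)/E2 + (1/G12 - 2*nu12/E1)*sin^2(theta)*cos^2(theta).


cos^4(15) = 0.870513, sin^4(15) = 0.004487, sin^2(15)*cos^2(15) = 0.0625
1/G12 - 2*nu12/E1 = 1/5 - 2*0.28/130 = 0.195692 GPa^-1
1/Ex = 0.870513/130 + 0.004487/8 + 0.195692*0.0625 = 0.0194879 GPa^-1
Ex = 51.31 GPa

51.31 GPa


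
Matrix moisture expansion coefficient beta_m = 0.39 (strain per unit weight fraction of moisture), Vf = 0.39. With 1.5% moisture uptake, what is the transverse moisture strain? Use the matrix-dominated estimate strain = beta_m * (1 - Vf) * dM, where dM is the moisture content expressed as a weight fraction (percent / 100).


dM = 1.5/100 = 0.015
strain = beta_m * (1-Vf) * dM = 0.39 * 0.61 * 0.015 = 0.0035685

0.0035685


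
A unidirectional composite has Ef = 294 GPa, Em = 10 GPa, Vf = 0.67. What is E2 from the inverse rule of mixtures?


1/E2 = Vf/Ef + (1-Vf)/Em = 0.67/294 + 0.33/10
E2 = 28.35 GPa

28.35 GPa


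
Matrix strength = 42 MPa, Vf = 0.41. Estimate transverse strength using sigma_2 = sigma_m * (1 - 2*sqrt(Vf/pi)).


factor = 1 - 2*sqrt(0.41/pi) = 0.2775
sigma_2 = 42 * 0.2775 = 11.65 MPa

11.65 MPa


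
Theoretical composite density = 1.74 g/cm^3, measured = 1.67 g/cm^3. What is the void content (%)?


Void% = (rho_theo - rho_actual)/rho_theo * 100 = (1.74 - 1.67)/1.74 * 100 = 4.02%

4.02%


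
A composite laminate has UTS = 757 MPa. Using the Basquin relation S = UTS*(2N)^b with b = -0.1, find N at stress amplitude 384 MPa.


N = 0.5 * (S/UTS)^(1/b) = 0.5 * (384/757)^(1/-0.1) = 443.2171 cycles

443.2171 cycles


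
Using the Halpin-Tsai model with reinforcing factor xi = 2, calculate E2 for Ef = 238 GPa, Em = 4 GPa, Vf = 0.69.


eta = (Ef/Em - 1)/(Ef/Em + xi) = (59.5 - 1)/(59.5 + 2) = 0.9512
E2 = Em*(1+xi*eta*Vf)/(1-eta*Vf) = 26.92 GPa

26.92 GPa


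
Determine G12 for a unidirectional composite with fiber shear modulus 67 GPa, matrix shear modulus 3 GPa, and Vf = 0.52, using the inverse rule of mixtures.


1/G12 = Vf/Gf + (1-Vf)/Gm = 0.52/67 + 0.48/3
G12 = 5.96 GPa

5.96 GPa


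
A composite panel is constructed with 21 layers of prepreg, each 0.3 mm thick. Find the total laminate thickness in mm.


h = n * t_ply = 21 * 0.3 = 6.3 mm

6.3 mm


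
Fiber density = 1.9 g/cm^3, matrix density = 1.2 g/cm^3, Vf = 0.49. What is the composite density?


rho_c = rho_f*Vf + rho_m*(1-Vf) = 1.9*0.49 + 1.2*0.51 = 1.543 g/cm^3

1.543 g/cm^3


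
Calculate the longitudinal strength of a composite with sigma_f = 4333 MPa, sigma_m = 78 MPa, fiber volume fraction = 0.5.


sigma_1 = sigma_f*Vf + sigma_m*(1-Vf) = 4333*0.5 + 78*0.5 = 2205.5 MPa

2205.5 MPa


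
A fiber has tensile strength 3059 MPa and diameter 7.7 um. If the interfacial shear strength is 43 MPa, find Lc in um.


Lc = sigma_f * d / (2 * tau_i) = 3059 * 7.7 / (2 * 43) = 273.9 um

273.9 um


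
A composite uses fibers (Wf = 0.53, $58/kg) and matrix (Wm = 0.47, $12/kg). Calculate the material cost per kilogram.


Cost = cost_f*Wf + cost_m*Wm = 58*0.53 + 12*0.47 = $36.38/kg

$36.38/kg


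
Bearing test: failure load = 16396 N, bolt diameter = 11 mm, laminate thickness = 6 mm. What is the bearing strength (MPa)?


sigma_br = F/(d*h) = 16396/(11*6) = 248.4 MPa

248.4 MPa


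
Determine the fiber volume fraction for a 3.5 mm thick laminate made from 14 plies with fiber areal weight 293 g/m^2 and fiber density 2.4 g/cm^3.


Vf = n * FAW / (rho_f * h * 1000) = 14 * 293 / (2.4 * 3.5 * 1000) = 0.4883

0.4883


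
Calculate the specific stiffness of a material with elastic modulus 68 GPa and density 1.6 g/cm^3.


Specific stiffness = E/rho = 68/1.6 = 42.5 GPa/(g/cm^3)

42.5 GPa/(g/cm^3)


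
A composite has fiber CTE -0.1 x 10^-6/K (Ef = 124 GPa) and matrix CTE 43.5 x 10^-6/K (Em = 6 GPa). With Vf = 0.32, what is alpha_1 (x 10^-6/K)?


E1 = Ef*Vf + Em*(1-Vf) = 43.76
alpha_1 = (alpha_f*Ef*Vf + alpha_m*Em*(1-Vf))/E1 = 3.97 x 10^-6/K

3.97 x 10^-6/K


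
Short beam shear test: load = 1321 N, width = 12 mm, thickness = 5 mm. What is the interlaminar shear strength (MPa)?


ILSS = 3F/(4bh) = 3*1321/(4*12*5) = 16.51 MPa

16.51 MPa


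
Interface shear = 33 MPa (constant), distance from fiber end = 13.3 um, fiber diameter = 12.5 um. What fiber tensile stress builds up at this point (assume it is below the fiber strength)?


Force balance: sigma_f * (pi*d^2/4) = tau * (pi*d) * x  ->  sigma_f = 4 * tau * x / d
sigma_f = 4 * 33 * 13.3 / 12.5 = 140.4 MPa

140.4 MPa


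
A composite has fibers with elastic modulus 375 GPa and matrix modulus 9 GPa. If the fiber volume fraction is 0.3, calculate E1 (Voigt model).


E1 = Ef*Vf + Em*(1-Vf) = 375*0.3 + 9*0.7 = 118.8 GPa

118.8 GPa


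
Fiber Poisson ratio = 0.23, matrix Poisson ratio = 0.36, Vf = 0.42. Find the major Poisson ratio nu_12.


nu_12 = nu_f*Vf + nu_m*(1-Vf) = 0.23*0.42 + 0.36*0.58 = 0.3054

0.3054


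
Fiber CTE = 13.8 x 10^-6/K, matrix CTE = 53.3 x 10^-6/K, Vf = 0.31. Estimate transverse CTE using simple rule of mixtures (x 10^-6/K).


alpha_2 = alpha_f*Vf + alpha_m*(1-Vf) = 13.8*0.31 + 53.3*0.69 = 41.1 x 10^-6/K

41.1 x 10^-6/K


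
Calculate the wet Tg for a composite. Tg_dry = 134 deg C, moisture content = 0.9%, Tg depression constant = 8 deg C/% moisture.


Tg_wet = Tg_dry - k*moisture = 134 - 8*0.9 = 126.8 deg C

126.8 deg C


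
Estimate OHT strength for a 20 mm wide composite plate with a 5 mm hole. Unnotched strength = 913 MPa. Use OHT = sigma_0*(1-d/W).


OHT = sigma_0*(1-d/W) = 913*(1-5/20) = 684.8 MPa

684.8 MPa


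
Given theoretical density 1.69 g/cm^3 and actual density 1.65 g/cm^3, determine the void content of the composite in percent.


Void% = (rho_theo - rho_actual)/rho_theo * 100 = (1.69 - 1.65)/1.69 * 100 = 2.37%

2.37%


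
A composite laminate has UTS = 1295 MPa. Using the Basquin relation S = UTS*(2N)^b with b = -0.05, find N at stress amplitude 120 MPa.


N = 0.5 * (S/UTS)^(1/b) = 0.5 * (120/1295)^(1/-0.05) = 2.2948e+20 cycles

2.2948e+20 cycles


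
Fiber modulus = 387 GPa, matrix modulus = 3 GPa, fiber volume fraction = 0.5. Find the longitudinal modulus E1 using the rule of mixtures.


E1 = Ef*Vf + Em*(1-Vf) = 387*0.5 + 3*0.5 = 195.0 GPa

195.0 GPa


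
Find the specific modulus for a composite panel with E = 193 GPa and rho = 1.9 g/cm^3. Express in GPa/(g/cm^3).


Specific stiffness = E/rho = 193/1.9 = 101.6 GPa/(g/cm^3)

101.6 GPa/(g/cm^3)


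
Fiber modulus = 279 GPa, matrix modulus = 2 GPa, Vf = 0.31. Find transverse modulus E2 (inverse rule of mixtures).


1/E2 = Vf/Ef + (1-Vf)/Em = 0.31/279 + 0.69/2
E2 = 2.89 GPa

2.89 GPa


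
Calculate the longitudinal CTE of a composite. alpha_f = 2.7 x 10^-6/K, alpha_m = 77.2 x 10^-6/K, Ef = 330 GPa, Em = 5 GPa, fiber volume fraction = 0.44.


E1 = Ef*Vf + Em*(1-Vf) = 148.0
alpha_1 = (alpha_f*Ef*Vf + alpha_m*Em*(1-Vf))/E1 = 4.11 x 10^-6/K

4.11 x 10^-6/K


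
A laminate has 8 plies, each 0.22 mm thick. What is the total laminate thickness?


h = n * t_ply = 8 * 0.22 = 1.76 mm

1.76 mm


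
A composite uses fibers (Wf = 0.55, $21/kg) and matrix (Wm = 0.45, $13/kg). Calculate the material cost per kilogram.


Cost = cost_f*Wf + cost_m*Wm = 21*0.55 + 13*0.45 = $17.4/kg

$17.4/kg


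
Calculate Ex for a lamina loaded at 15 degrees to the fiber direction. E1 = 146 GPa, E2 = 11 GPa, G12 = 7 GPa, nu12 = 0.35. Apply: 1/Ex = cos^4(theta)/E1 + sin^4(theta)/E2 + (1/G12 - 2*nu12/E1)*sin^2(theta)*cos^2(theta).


cos^4(15) = 0.870513, sin^4(15) = 0.004487, sin^2(15)*cos^2(15) = 0.0625
1/G12 - 2*nu12/E1 = 1/7 - 2*0.35/146 = 0.138063 GPa^-1
1/Ex = 0.870513/146 + 0.004487/11 + 0.138063*0.0625 = 0.0149993 GPa^-1
Ex = 66.67 GPa

66.67 GPa


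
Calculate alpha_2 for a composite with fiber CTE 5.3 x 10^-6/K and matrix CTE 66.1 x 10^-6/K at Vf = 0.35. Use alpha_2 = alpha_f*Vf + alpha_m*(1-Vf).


alpha_2 = alpha_f*Vf + alpha_m*(1-Vf) = 5.3*0.35 + 66.1*0.65 = 44.8 x 10^-6/K

44.8 x 10^-6/K


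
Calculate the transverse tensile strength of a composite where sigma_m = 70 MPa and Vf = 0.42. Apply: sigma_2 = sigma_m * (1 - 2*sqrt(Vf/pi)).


factor = 1 - 2*sqrt(0.42/pi) = 0.2687
sigma_2 = 70 * 0.2687 = 18.81 MPa

18.81 MPa


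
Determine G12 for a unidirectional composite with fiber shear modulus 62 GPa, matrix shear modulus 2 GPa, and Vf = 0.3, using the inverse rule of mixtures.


1/G12 = Vf/Gf + (1-Vf)/Gm = 0.3/62 + 0.7/2
G12 = 2.82 GPa

2.82 GPa


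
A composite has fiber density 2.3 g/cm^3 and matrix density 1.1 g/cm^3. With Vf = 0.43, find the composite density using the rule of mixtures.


rho_c = rho_f*Vf + rho_m*(1-Vf) = 2.3*0.43 + 1.1*0.57 = 1.616 g/cm^3

1.616 g/cm^3


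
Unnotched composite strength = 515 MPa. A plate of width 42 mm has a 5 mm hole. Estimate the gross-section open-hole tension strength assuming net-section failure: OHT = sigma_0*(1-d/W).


OHT = sigma_0*(1-d/W) = 515*(1-5/42) = 453.7 MPa

453.7 MPa


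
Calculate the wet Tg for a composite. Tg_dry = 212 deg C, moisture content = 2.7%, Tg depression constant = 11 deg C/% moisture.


Tg_wet = Tg_dry - k*moisture = 212 - 11*2.7 = 182.3 deg C

182.3 deg C


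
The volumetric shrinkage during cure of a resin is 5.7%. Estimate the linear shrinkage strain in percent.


Linear shrinkage ≈ vol_shrink/3 = 5.7/3 = 1.9%

1.9%


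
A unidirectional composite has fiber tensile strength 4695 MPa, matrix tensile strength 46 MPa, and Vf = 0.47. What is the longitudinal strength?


sigma_1 = sigma_f*Vf + sigma_m*(1-Vf) = 4695*0.47 + 46*0.53 = 2231.0 MPa

2231.0 MPa


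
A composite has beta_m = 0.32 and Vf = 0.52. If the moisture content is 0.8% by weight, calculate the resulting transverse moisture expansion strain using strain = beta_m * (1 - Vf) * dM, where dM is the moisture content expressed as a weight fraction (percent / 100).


dM = 0.8/100 = 0.008
strain = beta_m * (1-Vf) * dM = 0.32 * 0.48 * 0.008 = 0.0012288

0.0012288


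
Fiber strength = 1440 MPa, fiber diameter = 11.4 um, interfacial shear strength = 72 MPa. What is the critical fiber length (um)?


Lc = sigma_f * d / (2 * tau_i) = 1440 * 11.4 / (2 * 72) = 114.0 um

114.0 um


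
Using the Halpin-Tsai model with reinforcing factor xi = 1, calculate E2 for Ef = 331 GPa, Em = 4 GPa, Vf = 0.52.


eta = (Ef/Em - 1)/(Ef/Em + xi) = (82.75 - 1)/(82.75 + 1) = 0.9761
E2 = Em*(1+xi*eta*Vf)/(1-eta*Vf) = 12.25 GPa

12.25 GPa


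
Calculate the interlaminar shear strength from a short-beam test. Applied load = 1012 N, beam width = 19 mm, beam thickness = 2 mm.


ILSS = 3F/(4bh) = 3*1012/(4*19*2) = 19.97 MPa

19.97 MPa


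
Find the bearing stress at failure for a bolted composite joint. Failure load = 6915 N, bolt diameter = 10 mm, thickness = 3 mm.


sigma_br = F/(d*h) = 6915/(10*3) = 230.5 MPa

230.5 MPa


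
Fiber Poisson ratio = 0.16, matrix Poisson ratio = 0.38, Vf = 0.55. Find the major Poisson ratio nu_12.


nu_12 = nu_f*Vf + nu_m*(1-Vf) = 0.16*0.55 + 0.38*0.45 = 0.259

0.259


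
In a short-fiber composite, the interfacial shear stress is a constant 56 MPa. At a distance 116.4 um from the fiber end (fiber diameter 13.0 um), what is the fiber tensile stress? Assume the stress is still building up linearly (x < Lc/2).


Force balance: sigma_f * (pi*d^2/4) = tau * (pi*d) * x  ->  sigma_f = 4 * tau * x / d
sigma_f = 4 * 56 * 116.4 / 13.0 = 2005.7 MPa

2005.7 MPa


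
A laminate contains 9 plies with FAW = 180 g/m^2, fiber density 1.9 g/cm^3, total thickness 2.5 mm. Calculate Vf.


Vf = n * FAW / (rho_f * h * 1000) = 9 * 180 / (1.9 * 2.5 * 1000) = 0.3411

0.3411


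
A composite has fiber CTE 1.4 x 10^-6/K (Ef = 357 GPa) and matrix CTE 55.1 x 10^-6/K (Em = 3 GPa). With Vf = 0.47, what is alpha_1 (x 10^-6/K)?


E1 = Ef*Vf + Em*(1-Vf) = 169.38
alpha_1 = (alpha_f*Ef*Vf + alpha_m*Em*(1-Vf))/E1 = 1.9 x 10^-6/K

1.9 x 10^-6/K


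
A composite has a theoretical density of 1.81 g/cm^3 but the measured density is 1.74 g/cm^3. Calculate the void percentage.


Void% = (rho_theo - rho_actual)/rho_theo * 100 = (1.81 - 1.74)/1.81 * 100 = 3.87%

3.87%
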